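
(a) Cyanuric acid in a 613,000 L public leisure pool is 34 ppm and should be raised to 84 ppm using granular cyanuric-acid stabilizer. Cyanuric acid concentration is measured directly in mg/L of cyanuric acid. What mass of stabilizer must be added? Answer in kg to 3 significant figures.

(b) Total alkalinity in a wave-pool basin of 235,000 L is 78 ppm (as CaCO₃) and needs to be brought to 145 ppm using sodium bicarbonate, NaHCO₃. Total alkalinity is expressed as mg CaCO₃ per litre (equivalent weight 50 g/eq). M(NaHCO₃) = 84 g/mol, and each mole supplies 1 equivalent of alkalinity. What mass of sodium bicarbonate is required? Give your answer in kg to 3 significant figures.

(a) CYA to add: (84 − 34) = 50 mg/L × 613,000 L = 30,650 g cyanuric acid.

(b) Alkalinity to add: (145 − 78) = 67 mg/L as CaCO₃ × 235,000 L = 15,740 g as CaCO₃.
(b) Equivalents: 15,740 g ÷ 50 g/eq = 314.9 eq.
(b) NaHCO₃ supplies 1 eq per mole → 314.9 mol.
(b) Mass: 314.9 mol × 84 g/mol = 26,450 g.

(a) 30.6 kg; (b) 26.5 kg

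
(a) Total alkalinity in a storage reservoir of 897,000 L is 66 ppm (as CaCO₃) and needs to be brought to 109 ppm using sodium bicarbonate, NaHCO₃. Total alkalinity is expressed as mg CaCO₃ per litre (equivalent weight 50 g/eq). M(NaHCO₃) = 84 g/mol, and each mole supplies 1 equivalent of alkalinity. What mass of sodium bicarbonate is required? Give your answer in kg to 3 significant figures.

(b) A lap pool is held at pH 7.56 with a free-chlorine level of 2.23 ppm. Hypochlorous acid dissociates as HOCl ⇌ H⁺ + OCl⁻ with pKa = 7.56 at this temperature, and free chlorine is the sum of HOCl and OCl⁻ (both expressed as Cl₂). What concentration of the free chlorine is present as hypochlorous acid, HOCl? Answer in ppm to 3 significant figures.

(a) Alkalinity to add: (109 − 66) = 43 mg/L as CaCO₃ × 897,000 L = 38,570 g as CaCO₃.
(a) Equivalents: 38,570 g ÷ 50 g/eq = 771.4 eq.
(a) NaHCO₃ supplies 1 eq per mole → 771.4 mol.
(a) Mass: 771.4 mol × 84 g/mol = 64,800 g.

(b) [OCl⁻]/[HOCl] = 10^(pH − pKa) = 10^(7.56 − 7.56) = 10^0.00 = 1.
(b) Fraction as HOCl = 1 / (1 + 1) = 0.5.
(b) HOCl = 0.5 × 2.23 ppm = 1.115 ppm.

(a) 64.8 kg; (b) 1.11 ppm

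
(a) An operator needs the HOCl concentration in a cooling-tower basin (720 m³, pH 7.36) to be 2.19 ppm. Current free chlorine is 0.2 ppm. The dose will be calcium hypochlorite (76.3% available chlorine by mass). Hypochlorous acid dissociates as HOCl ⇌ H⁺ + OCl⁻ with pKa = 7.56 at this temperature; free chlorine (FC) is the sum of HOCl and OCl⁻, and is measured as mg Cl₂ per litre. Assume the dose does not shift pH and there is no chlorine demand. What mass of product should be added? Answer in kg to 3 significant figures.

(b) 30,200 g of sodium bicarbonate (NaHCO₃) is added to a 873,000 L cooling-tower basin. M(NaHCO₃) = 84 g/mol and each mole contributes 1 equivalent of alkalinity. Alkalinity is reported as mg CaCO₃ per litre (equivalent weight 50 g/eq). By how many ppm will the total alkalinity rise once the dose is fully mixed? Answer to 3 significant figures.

(a) Volume: 720 m³ = 720,000 L.
(a) [OCl⁻]/[HOCl] = 10^(pH − pKa) = 10^(7.36 − 7.56) = 0.631; fraction as HOCl = 1/(1 + 0.631) = 0.6131.
(a) Free chlorine required for 2.19 ppm HOCl: 2.19 / 0.6131 = 3.572 ppm.
(a) FC to add: 3.572 − 0.2 = 3.372 mg/L as Cl₂.
(a) Cl₂ equivalent: 3.372 mg/L × 720,000 L = 2428 g.
(a) Product at 76.3% available Cl: 2428 / 0.763 = 3182 g.

(b) Moles of NaHCO₃: 30,200 g ÷ 84 g/mol = 359.5 mol → 359.5 eq of alkalinity.
(b) As CaCO₃: 359.5 eq × 50 g/eq = 17,980 g.
(b) Rise: 17,980 g / 873,000 L × 1000 = 20.59 mg/L.

(a) 3.18 kg; (b) 20.6 ppm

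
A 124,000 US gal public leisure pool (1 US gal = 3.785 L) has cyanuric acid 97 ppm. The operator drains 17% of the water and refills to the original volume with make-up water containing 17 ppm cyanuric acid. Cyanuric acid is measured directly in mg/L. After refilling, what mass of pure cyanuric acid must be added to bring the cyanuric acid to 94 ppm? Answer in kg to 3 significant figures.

4.98 kg

Volume: 124,000 US gal × 3.785 L/gal = 469,340 L.
After draining 17% and refilling: 97 × 0.83 + 17 × 0.17 = 83.4 ppm.
Deficit to target: 94 − 83.4 = 10.6 mg/L.
Mass: 10.6 mg/L × 469,340 L = 4975 g cyanuric acid.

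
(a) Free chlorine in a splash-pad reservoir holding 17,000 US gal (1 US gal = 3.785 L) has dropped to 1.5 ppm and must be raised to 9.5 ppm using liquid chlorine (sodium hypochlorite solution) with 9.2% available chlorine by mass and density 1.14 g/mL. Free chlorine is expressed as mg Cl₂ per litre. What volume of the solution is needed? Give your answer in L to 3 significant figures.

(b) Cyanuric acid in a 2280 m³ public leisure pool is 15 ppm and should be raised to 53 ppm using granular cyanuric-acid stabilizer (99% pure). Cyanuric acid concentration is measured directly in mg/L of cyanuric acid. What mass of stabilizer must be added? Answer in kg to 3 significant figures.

(a) 4.91 L; (b) 87.5 kg

(a) Volume: 17,000 US gal × 3.785 L/gal = 64,345 L.
(a) Chlorine deficit: 9.5 − 1.5 = 8 ppm = 8 mg/L as Cl₂.
(a) Cl₂ equivalent needed: 8 mg/L × 64,345 L = 514,800 mg = 514.8 g.
(a) Product at 9.2% available chlorine: 514.8 / 0.092 = 5595 g.
(a) Volume at density 1.14 g/mL: 5595 g ÷ 1.14 g/mL = 4908 mL.

(b) Volume: 2280 m³ = 2,280,000 L.
(b) CYA to add: (53 − 15) = 38 mg/L × 2,280,000 L = 86,640 g cyanuric acid.
(b) At 99% purity: 86,640 / 0.99 = 87,520 g product.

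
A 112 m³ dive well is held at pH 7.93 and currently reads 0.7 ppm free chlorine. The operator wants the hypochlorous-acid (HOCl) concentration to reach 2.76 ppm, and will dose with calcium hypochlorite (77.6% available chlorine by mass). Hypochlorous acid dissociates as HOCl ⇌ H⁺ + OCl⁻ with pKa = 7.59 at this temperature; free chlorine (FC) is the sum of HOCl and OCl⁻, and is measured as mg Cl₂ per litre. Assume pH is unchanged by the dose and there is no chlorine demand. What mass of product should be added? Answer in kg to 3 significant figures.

Volume: 112 m³ = 112,000 L.
[OCl⁻]/[HOCl] = 10^(pH − pKa) = 10^(7.93 − 7.59) = 2.188; fraction as HOCl = 1/(1 + 2.188) = 0.3137.
Free chlorine required for 2.76 ppm HOCl: 2.76 / 0.3137 = 8.798 ppm.
FC to add: 8.798 − 0.7 = 8.098 mg/L as Cl₂.
Cl₂ equivalent: 8.098 mg/L × 112,000 L = 907 g.
Product at 77.6% available Cl: 907 / 0.776 = 1169 g.

1.17 kg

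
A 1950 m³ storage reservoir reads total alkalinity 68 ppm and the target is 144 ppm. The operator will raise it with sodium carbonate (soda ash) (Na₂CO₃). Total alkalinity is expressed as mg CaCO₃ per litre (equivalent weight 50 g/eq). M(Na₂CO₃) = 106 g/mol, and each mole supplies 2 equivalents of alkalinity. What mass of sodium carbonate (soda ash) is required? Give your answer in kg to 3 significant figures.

157 kg

Volume: 1950 m³ = 1,950,000 L.
Alkalinity to add: (144 − 68) = 76 mg/L as CaCO₃ × 1,950,000 L = 148,200 g as CaCO₃.
Equivalents: 148,200 g ÷ 50 g/eq = 2964 eq.
Each mole of Na₂CO₃ supplies 2 eq, so 2964 / 2 = 1482 mol.
Mass: 1482 mol × 106 g/mol = 157,100 g.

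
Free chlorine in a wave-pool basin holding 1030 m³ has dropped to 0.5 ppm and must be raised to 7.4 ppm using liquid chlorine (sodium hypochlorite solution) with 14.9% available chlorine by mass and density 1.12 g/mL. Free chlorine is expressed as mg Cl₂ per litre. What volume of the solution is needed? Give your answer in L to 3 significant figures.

Volume: 1030 m³ = 1,030,000 L.
Chlorine deficit: 7.4 − 0.5 = 6.9 ppm = 6.9 mg/L as Cl₂.
Cl₂ equivalent needed: 6.9 mg/L × 1,030,000 L = 7,107,000 mg = 7107 g.
Product at 14.9% available chlorine: 7107 / 0.149 = 47,700 g.
Volume at density 1.12 g/mL: 47,700 g ÷ 1.12 g/mL = 42,590 mL.

42.6 L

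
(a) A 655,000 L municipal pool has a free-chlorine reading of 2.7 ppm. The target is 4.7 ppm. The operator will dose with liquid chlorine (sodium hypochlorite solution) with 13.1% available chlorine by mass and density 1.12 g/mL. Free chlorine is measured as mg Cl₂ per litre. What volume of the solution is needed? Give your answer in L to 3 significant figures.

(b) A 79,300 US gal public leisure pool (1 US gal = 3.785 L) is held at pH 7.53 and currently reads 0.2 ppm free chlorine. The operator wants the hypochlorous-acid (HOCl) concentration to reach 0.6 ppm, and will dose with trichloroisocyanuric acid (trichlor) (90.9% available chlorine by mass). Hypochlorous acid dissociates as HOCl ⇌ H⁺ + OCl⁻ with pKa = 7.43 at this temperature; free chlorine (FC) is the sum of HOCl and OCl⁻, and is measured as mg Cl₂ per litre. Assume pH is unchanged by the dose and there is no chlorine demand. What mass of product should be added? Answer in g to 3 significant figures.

(a) Chlorine deficit: 4.7 − 2.7 = 2 ppm = 2 mg/L as Cl₂.
(a) Cl₂ equivalent needed: 2 mg/L × 655,000 L = 1,310,000 mg = 1310 g.
(a) Product at 13.1% available chlorine: 1310 / 0.131 = 10,000 g.
(a) Volume at density 1.12 g/mL: 10,000 g ÷ 1.12 g/mL = 8929 mL.

(b) Volume: 79,300 US gal × 3.785 L/gal = 300,150 L.
(b) [OCl⁻]/[HOCl] = 10^(pH − pKa) = 10^(7.53 − 7.43) = 1.259; fraction as HOCl = 1/(1 + 1.259) = 0.4427.
(b) Free chlorine required for 0.6 ppm HOCl: 0.6 / 0.4427 = 1.355 ppm.
(b) FC to add: 1.355 − 0.2 = 1.155 mg/L as Cl₂.
(b) Cl₂ equivalent: 1.155 mg/L × 300,150 L = 346.8 g.
(b) Product at 90.9% available Cl: 346.8 / 0.909 = 381.5 g.

(a) 8.93 L; (b) 381 g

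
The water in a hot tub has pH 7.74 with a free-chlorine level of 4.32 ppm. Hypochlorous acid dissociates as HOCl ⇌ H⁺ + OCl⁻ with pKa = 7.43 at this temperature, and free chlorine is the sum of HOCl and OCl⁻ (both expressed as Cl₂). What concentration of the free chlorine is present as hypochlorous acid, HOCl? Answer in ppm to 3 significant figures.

[OCl⁻]/[HOCl] = 10^(pH − pKa) = 10^(7.74 − 7.43) = 10^0.31 = 2.042.
Fraction as HOCl = 1 / (1 + 2.042) = 0.3288.
HOCl = 0.3288 × 4.32 ppm = 1.42 ppm.

1.42 ppm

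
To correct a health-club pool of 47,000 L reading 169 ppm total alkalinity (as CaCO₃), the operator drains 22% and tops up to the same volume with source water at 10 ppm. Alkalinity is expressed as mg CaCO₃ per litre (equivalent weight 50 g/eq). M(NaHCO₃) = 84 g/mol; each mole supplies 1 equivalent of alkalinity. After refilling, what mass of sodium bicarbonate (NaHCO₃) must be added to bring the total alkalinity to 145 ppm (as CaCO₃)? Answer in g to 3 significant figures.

After draining 22% and refilling: 169 × 0.78 + 10 × 0.22 = 134.02 ppm.
Deficit to target: 145 − 134.02 = 10.98 mg/L.
As CaCO₃: 10.98 mg/L × 47,000 L = 516.1 g; ÷ 50 g/eq ÷ 1 = 10.32 mol NaHCO₃.
Mass: 10.32 × 84 = 867 g.

867 g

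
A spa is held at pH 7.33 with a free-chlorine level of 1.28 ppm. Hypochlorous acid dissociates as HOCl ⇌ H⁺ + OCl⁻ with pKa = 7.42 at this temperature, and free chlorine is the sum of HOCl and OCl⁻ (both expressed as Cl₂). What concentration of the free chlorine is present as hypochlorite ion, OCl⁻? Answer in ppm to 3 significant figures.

[OCl⁻]/[HOCl] = 10^(pH − pKa) = 10^(7.33 − 7.42) = 10^-0.09 = 0.8128.
Fraction as HOCl = 1 / (1 + 0.8128) = 0.5516.
OCl⁻ = (1 − 0.5516) × 1.28 ppm = 0.5739 ppm.

0.574 ppm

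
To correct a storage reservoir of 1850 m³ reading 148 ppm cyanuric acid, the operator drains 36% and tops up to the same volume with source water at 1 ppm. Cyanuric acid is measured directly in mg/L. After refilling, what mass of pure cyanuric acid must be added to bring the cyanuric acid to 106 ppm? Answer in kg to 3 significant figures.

20.2 kg

Volume: 1850 m³ = 1,850,000 L.
After draining 36% and refilling: 148 × 0.64 + 1 × 0.36 = 95.08 ppm.
Deficit to target: 106 − 95.08 = 10.92 mg/L.
Mass: 10.92 mg/L × 1,850,000 L = 20,200 g cyanuric acid.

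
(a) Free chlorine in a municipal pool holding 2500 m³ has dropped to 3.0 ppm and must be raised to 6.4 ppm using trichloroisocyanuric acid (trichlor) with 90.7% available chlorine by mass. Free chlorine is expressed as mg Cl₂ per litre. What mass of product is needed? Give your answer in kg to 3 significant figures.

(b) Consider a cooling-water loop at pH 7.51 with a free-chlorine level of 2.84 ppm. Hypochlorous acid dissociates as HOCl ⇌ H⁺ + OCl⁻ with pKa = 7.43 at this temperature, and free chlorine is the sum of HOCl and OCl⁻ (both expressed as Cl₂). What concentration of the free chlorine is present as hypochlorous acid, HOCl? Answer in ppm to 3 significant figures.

(a) 9.37 kg; (b) 1.29 ppm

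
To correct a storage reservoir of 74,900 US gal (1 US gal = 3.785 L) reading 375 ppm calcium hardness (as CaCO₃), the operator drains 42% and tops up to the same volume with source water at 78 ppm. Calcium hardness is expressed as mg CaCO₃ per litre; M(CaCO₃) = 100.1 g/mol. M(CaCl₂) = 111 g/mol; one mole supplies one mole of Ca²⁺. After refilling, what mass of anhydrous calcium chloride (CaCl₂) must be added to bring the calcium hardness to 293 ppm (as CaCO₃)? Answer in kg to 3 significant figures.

13.4 kg

Volume: 74,900 US gal × 3.785 L/gal = 283,496 L.
After draining 42% and refilling: 375 × 0.58 + 78 × 0.42 = 250.26 ppm.
Deficit to target: 293 − 250.26 = 42.74 mg/L.
As CaCO₃: 42.74 mg/L × 283,496 L = 12,120 g; ÷ 100.1 = 121 mol Ca²⁺.
Mass: 121 × 111 = 13,440 g.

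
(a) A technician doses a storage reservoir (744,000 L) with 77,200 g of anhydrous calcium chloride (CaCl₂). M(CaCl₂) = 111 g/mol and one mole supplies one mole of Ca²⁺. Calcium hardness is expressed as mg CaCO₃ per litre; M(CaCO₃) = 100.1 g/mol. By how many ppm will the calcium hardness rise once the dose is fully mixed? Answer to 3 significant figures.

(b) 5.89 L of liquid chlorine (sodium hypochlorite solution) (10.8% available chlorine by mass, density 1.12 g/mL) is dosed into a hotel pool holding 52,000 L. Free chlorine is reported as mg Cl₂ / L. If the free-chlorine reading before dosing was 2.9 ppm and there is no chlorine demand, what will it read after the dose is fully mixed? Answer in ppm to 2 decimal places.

(a) 93.6 ppm; (b) 16.60 ppm

(a) Moles of Ca²⁺: 77,200 g ÷ 111 g/mol = 695.5 mol.
(a) As CaCO₃: 695.5 mol × 100.1 g/mol = 69,620 g.
(a) Rise: 69,620 g / 744,000 L × 1000 = 93.57 mg/L.

(b) Mass of solution: 5.89 L × 1000 mL/L × 1.12 g/mL = 6597 g.
(b) Available chlorine delivered: 6597 g × 0.108 = 712.5 g as Cl₂.
(b) Concentration rise: 712.5 g / 52,000 L = 13.7 mg/L = 13.70 ppm.
(b) Final FC: 2.9 + 13.70 = 16.60 ppm.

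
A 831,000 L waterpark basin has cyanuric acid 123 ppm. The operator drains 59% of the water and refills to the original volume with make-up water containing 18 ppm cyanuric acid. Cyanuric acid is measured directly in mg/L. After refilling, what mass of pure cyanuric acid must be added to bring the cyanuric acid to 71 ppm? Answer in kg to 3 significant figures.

8.27 kg

After draining 59% and refilling: 123 × 0.41 + 18 × 0.59 = 61.05 ppm.
Deficit to target: 71 − 61.05 = 9.95 mg/L.
Mass: 9.95 mg/L × 831,000 L = 8268 g cyanuric acid.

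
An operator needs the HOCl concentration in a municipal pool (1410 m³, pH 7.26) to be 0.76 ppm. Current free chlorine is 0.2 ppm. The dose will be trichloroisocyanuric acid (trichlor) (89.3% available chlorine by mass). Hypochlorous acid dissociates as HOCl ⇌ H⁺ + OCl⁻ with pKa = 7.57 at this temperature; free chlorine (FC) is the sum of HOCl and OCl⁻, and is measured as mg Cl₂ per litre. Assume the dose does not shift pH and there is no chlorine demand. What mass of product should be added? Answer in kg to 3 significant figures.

1.47 kg

Volume: 1410 m³ = 1,410,000 L.
[OCl⁻]/[HOCl] = 10^(pH − pKa) = 10^(7.26 − 7.57) = 0.4898; fraction as HOCl = 1/(1 + 0.4898) = 0.6712.
Free chlorine required for 0.76 ppm HOCl: 0.76 / 0.6712 = 1.132 ppm.
FC to add: 1.132 − 0.2 = 0.9322 mg/L as Cl₂.
Cl₂ equivalent: 0.9322 mg/L × 1,410,000 L = 1314 g.
Product at 89.3% available Cl: 1314 / 0.893 = 1472 g.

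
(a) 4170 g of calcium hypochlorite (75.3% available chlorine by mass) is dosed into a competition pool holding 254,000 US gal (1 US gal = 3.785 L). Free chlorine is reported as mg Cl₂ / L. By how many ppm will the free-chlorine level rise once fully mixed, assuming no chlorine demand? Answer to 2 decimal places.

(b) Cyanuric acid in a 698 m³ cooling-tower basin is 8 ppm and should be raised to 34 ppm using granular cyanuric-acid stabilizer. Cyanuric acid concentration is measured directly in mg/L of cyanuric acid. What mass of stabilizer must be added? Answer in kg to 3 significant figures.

(a) 3.27 ppm; (b) 18.1 kg

(a) Volume: 254,000 US gal × 3.785 L/gal = 961,390 L.
(a) Available chlorine delivered: 4170 g × 0.753 = 3140 g as Cl₂.
(a) Concentration rise: 3140 g / 961,390 L = 3.266 mg/L = 3.27 ppm.

(b) Volume: 698 m³ = 698,000 L.
(b) CYA to add: (34 − 8) = 26 mg/L × 698,000 L = 18,150 g cyanuric acid.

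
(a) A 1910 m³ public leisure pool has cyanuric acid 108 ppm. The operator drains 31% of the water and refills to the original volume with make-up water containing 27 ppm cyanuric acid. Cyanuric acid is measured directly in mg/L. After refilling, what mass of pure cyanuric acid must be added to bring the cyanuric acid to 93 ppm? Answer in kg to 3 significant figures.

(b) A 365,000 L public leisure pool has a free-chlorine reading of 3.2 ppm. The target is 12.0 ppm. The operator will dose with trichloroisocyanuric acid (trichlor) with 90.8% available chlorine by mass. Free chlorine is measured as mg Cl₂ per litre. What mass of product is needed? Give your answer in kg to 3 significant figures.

(a) 19.3 kg; (b) 3.54 kg

(a) Volume: 1910 m³ = 1,910,000 L.
(a) After draining 31% and refilling: 108 × 0.69 + 27 × 0.31 = 82.89 ppm.
(a) Deficit to target: 93 − 82.89 = 10.11 mg/L.
(a) Mass: 10.11 mg/L × 1,910,000 L = 19,310 g cyanuric acid.

(b) Chlorine deficit: 12.0 − 3.2 = 8.8 ppm = 8.8 mg/L as Cl₂.
(b) Cl₂ equivalent needed: 8.8 mg/L × 365,000 L = 3,212,000 mg = 3212 g.
(b) Product at 90.8% available chlorine: 3212 / 0.908 = 3537 g.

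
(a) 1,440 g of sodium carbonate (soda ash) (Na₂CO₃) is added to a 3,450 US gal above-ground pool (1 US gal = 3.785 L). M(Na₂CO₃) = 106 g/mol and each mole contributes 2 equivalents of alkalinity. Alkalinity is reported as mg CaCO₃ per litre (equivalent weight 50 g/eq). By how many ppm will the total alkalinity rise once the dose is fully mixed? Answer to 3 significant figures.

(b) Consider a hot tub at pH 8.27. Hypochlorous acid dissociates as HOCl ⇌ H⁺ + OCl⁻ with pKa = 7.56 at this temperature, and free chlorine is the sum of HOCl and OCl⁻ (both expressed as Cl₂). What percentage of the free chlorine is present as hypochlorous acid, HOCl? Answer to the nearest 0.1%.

(a) 104 ppm; (b) 16.3%

(a) Volume: 3,450 US gal × 3.785 L/gal = 13,058 L.
(a) Moles of Na₂CO₃: 1,440 g ÷ 106 g/mol = 13.58 mol → 27.17 eq of alkalinity.
(a) As CaCO₃: 27.17 eq × 50 g/eq = 1358 g.
(a) Rise: 1358 g / 13,058 L × 1000 = 104 mg/L.

(b) [OCl⁻]/[HOCl] = 10^(pH − pKa) = 10^(8.27 − 7.56) = 10^0.71 = 5.129.
(b) Fraction as HOCl = 1 / (1 + 5.129) = 0.1632.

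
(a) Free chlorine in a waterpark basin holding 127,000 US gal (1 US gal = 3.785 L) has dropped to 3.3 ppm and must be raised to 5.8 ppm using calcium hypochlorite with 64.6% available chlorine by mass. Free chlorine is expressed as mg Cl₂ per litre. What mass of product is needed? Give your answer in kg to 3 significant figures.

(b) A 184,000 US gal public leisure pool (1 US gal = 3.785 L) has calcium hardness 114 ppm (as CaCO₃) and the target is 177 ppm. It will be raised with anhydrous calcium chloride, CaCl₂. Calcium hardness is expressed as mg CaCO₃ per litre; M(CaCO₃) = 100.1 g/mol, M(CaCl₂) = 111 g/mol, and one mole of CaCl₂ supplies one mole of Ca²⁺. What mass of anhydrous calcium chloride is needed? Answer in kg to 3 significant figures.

(a) Volume: 127,000 US gal × 3.785 L/gal = 480,695 L.
(a) Chlorine deficit: 5.8 − 3.3 = 2.5 ppm = 2.5 mg/L as Cl₂.
(a) Cl₂ equivalent needed: 2.5 mg/L × 480,695 L = 1,202,000 mg = 1202 g.
(a) Product at 64.6% available chlorine: 1202 / 0.646 = 1860 g.

(b) Volume: 184,000 US gal × 3.785 L/gal = 696,440 L.
(b) Hardness to add: (177 − 114) = 63 mg/L as CaCO₃ × 696,440 L = 43,880 g as CaCO₃.
(b) Moles of Ca²⁺ (1 mol Ca²⁺ ≡ 1 mol CaCO₃): 43,880 / 100.1 g/mol = 438.3 mol.
(b) Mass of CaCl₂: 438.3 × 111 = 48,650 g.

(a) 1.86 kg; (b) 48.7 kg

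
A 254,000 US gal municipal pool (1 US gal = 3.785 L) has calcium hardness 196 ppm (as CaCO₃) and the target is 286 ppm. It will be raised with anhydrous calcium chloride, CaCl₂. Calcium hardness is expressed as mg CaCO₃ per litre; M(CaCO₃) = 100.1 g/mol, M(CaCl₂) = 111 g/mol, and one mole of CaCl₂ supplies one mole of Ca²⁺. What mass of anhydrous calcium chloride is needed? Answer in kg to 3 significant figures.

Volume: 254,000 US gal × 3.785 L/gal = 961,390 L.
Hardness to add: (286 − 196) = 90 mg/L as CaCO₃ × 961,390 L = 86,530 g as CaCO₃.
Moles of Ca²⁺ (1 mol Ca²⁺ ≡ 1 mol CaCO₃): 86,530 / 100.1 g/mol = 864.4 mol.
Mass of CaCl₂: 864.4 × 111 = 95,950 g.

95.9 kg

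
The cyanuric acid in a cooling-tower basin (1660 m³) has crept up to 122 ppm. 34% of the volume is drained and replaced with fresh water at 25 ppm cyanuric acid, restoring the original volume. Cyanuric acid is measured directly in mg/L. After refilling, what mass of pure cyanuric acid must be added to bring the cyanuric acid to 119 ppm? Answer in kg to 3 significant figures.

Volume: 1660 m³ = 1,660,000 L.
After draining 34% and refilling: 122 × 0.66 + 25 × 0.34 = 89.02 ppm.
Deficit to target: 119 − 89.02 = 29.98 mg/L.
Mass: 29.98 mg/L × 1,660,000 L = 49,770 g cyanuric acid.

49.8 kg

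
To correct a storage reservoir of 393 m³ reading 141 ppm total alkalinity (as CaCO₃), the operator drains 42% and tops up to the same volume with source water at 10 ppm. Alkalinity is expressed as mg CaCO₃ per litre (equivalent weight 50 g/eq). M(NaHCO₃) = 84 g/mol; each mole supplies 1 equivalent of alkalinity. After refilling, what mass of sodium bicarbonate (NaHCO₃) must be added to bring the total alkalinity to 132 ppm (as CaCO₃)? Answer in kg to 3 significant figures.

Volume: 393 m³ = 393,000 L.
After draining 42% and refilling: 141 × 0.58 + 10 × 0.42 = 85.98 ppm.
Deficit to target: 132 − 85.98 = 46.02 mg/L.
As CaCO₃: 46.02 mg/L × 393,000 L = 18,090 g; ÷ 50 g/eq ÷ 1 = 361.7 mol NaHCO₃.
Mass: 361.7 × 84 = 30,380 g.

30.4 kg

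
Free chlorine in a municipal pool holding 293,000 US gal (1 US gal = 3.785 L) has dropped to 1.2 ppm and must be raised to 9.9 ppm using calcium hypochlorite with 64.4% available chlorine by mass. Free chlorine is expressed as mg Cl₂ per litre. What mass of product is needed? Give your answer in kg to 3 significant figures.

Volume: 293,000 US gal × 3.785 L/gal = 1,109,005 L.
Chlorine deficit: 9.9 − 1.2 = 8.7 ppm = 8.7 mg/L as Cl₂.
Cl₂ equivalent needed: 8.7 mg/L × 1,109,005 L = 9,648,000 mg = 9648 g.
Product at 64.4% available chlorine: 9648 / 0.644 = 14,980 g.

15.0 kg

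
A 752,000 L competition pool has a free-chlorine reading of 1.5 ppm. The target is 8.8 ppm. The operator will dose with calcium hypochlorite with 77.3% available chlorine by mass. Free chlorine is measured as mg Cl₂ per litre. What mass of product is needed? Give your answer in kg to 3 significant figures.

7.10 kg

Chlorine deficit: 8.8 − 1.5 = 7.3 ppm = 7.3 mg/L as Cl₂.
Cl₂ equivalent needed: 7.3 mg/L × 752,000 L = 5,490,000 mg = 5490 g.
Product at 77.3% available chlorine: 5490 / 0.773 = 7102 g.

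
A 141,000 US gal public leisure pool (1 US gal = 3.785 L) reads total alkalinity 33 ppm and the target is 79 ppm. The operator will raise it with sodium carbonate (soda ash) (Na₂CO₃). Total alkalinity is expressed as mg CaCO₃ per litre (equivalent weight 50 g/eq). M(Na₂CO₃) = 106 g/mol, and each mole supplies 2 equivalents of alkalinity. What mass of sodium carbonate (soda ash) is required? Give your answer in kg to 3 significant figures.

26.0 kg

Volume: 141,000 US gal × 3.785 L/gal = 533,685 L.
Alkalinity to add: (79 − 33) = 46 mg/L as CaCO₃ × 533,685 L = 24,550 g as CaCO₃.
Equivalents: 24,550 g ÷ 50 g/eq = 491 eq.
Each mole of Na₂CO₃ supplies 2 eq, so 491 / 2 = 245.5 mol.
Mass: 245.5 mol × 106 g/mol = 26,020 g.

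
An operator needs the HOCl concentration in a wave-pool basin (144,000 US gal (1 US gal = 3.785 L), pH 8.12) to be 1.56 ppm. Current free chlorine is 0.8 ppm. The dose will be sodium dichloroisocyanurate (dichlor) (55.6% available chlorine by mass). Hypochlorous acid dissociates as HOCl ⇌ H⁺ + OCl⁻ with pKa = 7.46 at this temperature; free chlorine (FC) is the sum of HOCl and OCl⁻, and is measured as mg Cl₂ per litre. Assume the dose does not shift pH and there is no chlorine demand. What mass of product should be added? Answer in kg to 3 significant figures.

Volume: 144,000 US gal × 3.785 L/gal = 545,040 L.
[OCl⁻]/[HOCl] = 10^(pH − pKa) = 10^(8.12 − 7.46) = 4.571; fraction as HOCl = 1/(1 + 4.571) = 0.1795.
Free chlorine required for 1.56 ppm HOCl: 1.56 / 0.1795 = 8.691 ppm.
FC to add: 8.691 − 0.8 = 7.891 mg/L as Cl₂.
Cl₂ equivalent: 7.891 mg/L × 545,040 L = 4301 g.
Product at 55.6% available Cl: 4301 / 0.556 = 7735 g.

7.74 kg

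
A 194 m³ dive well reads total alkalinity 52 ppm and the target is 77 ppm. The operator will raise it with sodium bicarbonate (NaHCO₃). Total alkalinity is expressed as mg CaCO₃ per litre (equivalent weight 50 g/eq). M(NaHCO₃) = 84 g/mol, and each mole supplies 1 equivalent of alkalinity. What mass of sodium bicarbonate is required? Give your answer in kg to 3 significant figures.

8.15 kg

Volume: 194 m³ = 194,000 L.
Alkalinity to add: (77 − 52) = 25 mg/L as CaCO₃ × 194,000 L = 4850 g as CaCO₃.
Equivalents: 4850 g ÷ 50 g/eq = 97 eq.
NaHCO₃ supplies 1 eq per mole → 97 mol.
Mass: 97 mol × 84 g/mol = 8148 g.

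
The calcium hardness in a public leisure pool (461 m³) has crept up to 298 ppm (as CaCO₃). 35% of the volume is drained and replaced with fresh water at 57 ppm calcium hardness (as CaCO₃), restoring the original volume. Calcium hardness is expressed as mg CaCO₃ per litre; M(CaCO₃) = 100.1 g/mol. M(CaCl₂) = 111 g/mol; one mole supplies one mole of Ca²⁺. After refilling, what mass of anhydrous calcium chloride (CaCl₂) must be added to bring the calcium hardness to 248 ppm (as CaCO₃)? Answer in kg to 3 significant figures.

Volume: 461 m³ = 461,000 L.
After draining 35% and refilling: 298 × 0.65 + 57 × 0.35 = 213.65 ppm.
Deficit to target: 248 − 213.65 = 34.35 mg/L.
As CaCO₃: 34.35 mg/L × 461,000 L = 15,840 g; ÷ 100.1 = 158.2 mol Ca²⁺.
Mass: 158.2 × 111 = 17,560 g.

17.6 kg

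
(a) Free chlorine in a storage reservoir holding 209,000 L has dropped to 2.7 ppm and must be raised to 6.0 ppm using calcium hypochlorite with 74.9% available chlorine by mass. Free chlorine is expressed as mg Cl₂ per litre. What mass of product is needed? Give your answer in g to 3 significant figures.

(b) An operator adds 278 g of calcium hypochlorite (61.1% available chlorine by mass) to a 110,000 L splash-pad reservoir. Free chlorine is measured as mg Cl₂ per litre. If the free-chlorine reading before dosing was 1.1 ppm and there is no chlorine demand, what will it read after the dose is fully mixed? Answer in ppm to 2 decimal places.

(a) Chlorine deficit: 6.0 − 2.7 = 3.3 ppm = 3.3 mg/L as Cl₂.
(a) Cl₂ equivalent needed: 3.3 mg/L × 209,000 L = 689,700 mg = 689.7 g.
(a) Product at 74.9% available chlorine: 689.7 / 0.749 = 920.8 g.

(b) Available chlorine delivered: 278 g × 0.611 = 169.9 g as Cl₂.
(b) Concentration rise: 169.9 g / 110,000 L = 1.544 mg/L = 1.54 ppm.
(b) Final FC: 1.1 + 1.54 = 2.64 ppm.

(a) 921 g; (b) 2.64 ppm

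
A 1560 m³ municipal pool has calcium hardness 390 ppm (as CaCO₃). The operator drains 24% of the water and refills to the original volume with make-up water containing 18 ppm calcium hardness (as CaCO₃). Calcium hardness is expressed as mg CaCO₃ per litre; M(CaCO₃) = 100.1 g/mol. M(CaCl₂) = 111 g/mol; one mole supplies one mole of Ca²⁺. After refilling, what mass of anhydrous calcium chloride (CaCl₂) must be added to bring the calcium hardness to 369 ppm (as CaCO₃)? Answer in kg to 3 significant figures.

118 kg

Volume: 1560 m³ = 1,560,000 L.
After draining 24% and refilling: 390 × 0.76 + 18 × 0.24 = 300.72 ppm.
Deficit to target: 369 − 300.72 = 68.28 mg/L.
As CaCO₃: 68.28 mg/L × 1,560,000 L = 106,500 g; ÷ 100.1 = 1064 mol Ca²⁺.
Mass: 1064 × 111 = 118,100 g.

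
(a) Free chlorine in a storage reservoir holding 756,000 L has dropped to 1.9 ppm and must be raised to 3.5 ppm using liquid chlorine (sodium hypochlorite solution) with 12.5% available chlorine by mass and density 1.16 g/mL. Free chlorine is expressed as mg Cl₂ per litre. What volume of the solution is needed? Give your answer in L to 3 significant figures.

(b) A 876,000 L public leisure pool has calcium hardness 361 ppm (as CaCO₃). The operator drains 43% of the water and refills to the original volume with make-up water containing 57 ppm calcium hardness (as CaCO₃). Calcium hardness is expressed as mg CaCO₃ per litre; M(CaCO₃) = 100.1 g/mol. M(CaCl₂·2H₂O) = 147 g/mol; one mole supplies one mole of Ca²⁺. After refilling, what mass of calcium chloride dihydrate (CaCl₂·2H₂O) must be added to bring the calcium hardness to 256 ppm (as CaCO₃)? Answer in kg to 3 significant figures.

(a) Chlorine deficit: 3.5 − 1.9 = 1.6 ppm = 1.6 mg/L as Cl₂.
(a) Cl₂ equivalent needed: 1.6 mg/L × 756,000 L = 1,210,000 mg = 1210 g.
(a) Product at 12.5% available chlorine: 1210 / 0.125 = 9677 g.
(a) Volume at density 1.16 g/mL: 9677 g ÷ 1.16 g/mL = 8342 mL.

(b) After draining 43% and refilling: 361 × 0.57 + 57 × 0.43 = 230.28 ppm.
(b) Deficit to target: 256 − 230.28 = 25.72 mg/L.
(b) As CaCO₃: 25.72 mg/L × 876,000 L = 22,530 g; ÷ 100.1 = 225.1 mol Ca²⁺.
(b) Mass: 225.1 × 147 = 33,090 g.

(a) 8.34 L; (b) 33.1 kg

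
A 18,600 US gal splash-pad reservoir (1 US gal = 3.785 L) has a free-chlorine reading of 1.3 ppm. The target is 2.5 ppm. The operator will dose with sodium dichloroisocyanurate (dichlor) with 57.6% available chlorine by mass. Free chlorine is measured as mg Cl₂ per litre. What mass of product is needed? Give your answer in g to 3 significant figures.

Volume: 18,600 US gal × 3.785 L/gal = 70,401 L.
Chlorine deficit: 2.5 − 1.3 = 1.2 ppm = 1.2 mg/L as Cl₂.
Cl₂ equivalent needed: 1.2 mg/L × 70,401 L = 84,480 mg = 84.48 g.
Product at 57.6% available chlorine: 84.48 / 0.576 = 146.7 g.

147 g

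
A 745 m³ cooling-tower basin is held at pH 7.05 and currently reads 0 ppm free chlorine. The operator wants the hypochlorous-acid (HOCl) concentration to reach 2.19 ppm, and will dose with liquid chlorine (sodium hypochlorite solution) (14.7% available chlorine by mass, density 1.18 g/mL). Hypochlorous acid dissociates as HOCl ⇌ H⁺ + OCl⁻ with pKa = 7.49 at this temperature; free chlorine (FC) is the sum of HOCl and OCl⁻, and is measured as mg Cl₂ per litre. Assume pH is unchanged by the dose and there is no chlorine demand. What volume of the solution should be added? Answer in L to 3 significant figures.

Volume: 745 m³ = 745,000 L.
[OCl⁻]/[HOCl] = 10^(pH − pKa) = 10^(7.05 − 7.49) = 0.3631; fraction as HOCl = 1/(1 + 0.3631) = 0.7336.
Free chlorine required for 2.19 ppm HOCl: 2.19 / 0.7336 = 2.985 ppm.
FC to add: 2.985 − 0 = 2.985 mg/L as Cl₂.
Cl₂ equivalent: 2.985 mg/L × 745,000 L = 2224 g.
Product at 14.7% available Cl: 2224 / 0.147 = 15,130 g.
Volume: 15,130 g ÷ 1.18 g/mL = 12,820 mL.

12.8 L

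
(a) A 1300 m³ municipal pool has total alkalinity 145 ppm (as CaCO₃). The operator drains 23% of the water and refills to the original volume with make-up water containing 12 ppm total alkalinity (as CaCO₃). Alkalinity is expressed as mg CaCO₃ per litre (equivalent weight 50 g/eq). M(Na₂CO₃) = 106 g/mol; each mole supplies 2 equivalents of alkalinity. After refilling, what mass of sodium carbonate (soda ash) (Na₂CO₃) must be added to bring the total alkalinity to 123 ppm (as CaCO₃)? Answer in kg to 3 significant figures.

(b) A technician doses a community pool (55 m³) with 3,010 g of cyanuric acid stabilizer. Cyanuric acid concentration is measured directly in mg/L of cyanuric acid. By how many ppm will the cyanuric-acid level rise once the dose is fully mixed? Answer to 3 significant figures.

(a) 11.8 kg; (b) 54.7 ppm

(a) Volume: 1300 m³ = 1,300,000 L.
(a) After draining 23% and refilling: 145 × 0.77 + 12 × 0.23 = 114.41 ppm.
(a) Deficit to target: 123 − 114.41 = 8.59 mg/L.
(a) As CaCO₃: 8.59 mg/L × 1,300,000 L = 11,170 g; ÷ 50 g/eq ÷ 2 = 111.7 mol Na₂CO₃.
(a) Mass: 111.7 × 106 = 11,840 g.

(b) Volume: 55 m³ = 55,000 L.
(b) Rise: 3,010 g / 55,000 L × 1000 = 54.73 mg/L.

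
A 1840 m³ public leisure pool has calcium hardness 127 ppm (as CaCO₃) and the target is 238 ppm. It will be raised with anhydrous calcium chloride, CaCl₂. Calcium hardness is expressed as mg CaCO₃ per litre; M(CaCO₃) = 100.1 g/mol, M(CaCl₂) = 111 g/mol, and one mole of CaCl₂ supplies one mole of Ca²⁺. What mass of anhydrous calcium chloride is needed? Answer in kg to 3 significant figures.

226 kg

Volume: 1840 m³ = 1,840,000 L.
Hardness to add: (238 − 127) = 111 mg/L as CaCO₃ × 1,840,000 L = 204,200 g as CaCO₃.
Moles of Ca²⁺ (1 mol Ca²⁺ ≡ 1 mol CaCO₃): 204,200 / 100.1 g/mol = 2040 mol.
Mass of CaCl₂: 2040 × 111 = 226,500 g.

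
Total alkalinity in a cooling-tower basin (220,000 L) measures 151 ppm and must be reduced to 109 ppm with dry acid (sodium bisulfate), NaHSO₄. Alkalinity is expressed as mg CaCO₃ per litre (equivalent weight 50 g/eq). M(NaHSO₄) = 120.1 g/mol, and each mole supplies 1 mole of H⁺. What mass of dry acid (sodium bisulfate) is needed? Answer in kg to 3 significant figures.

Alkalinity to neutralize: (151 − 109) = 42 mg/L as CaCO₃ × 220,000 L = 9240 g as CaCO₃.
Equivalents of H⁺ required: 9240 ÷ 50 g/eq = 184.8 eq = 184.8 mol NaHSO₄.
Mass of NaHSO₄: 184.8 × 120.1 = 22,190 g.

22.2 kg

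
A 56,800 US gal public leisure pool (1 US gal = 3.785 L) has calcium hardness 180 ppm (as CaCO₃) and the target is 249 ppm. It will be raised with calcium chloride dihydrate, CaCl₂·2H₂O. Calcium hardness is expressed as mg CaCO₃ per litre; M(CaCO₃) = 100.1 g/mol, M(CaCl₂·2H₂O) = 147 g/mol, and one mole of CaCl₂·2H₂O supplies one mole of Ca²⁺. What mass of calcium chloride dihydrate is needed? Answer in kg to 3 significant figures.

21.8 kg

Volume: 56,800 US gal × 3.785 L/gal = 214,988 L.
Hardness to add: (249 − 180) = 69 mg/L as CaCO₃ × 214,988 L = 14,830 g as CaCO₃.
Moles of Ca²⁺ (1 mol Ca²⁺ ≡ 1 mol CaCO₃): 14,830 / 100.1 g/mol = 148.2 mol.
Mass of CaCl₂·2H₂O: 148.2 × 147 = 21,780 g.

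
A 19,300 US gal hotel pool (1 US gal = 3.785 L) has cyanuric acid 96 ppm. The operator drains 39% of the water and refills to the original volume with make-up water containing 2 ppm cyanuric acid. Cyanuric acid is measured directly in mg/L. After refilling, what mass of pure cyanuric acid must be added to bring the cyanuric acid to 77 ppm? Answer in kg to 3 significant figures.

Volume: 19,300 US gal × 3.785 L/gal = 73,050 L.
After draining 39% and refilling: 96 × 0.61 + 2 × 0.39 = 59.34 ppm.
Deficit to target: 77 − 59.34 = 17.66 mg/L.
Mass: 17.66 mg/L × 73,050 L = 1290 g cyanuric acid.

1.29 kg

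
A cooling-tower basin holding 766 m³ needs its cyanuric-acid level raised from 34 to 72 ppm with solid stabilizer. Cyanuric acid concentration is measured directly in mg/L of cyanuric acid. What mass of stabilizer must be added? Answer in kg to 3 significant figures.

29.1 kg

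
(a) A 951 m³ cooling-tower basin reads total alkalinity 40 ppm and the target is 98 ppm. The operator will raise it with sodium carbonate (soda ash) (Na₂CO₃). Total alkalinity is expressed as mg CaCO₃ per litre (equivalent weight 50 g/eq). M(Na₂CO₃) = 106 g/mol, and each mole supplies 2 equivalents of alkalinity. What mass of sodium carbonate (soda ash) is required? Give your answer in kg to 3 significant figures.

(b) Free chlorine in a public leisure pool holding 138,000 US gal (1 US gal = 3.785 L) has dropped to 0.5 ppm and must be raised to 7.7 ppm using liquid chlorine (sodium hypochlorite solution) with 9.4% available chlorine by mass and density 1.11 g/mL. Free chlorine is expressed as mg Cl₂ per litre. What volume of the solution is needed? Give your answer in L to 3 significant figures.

(a) 58.5 kg; (b) 36.0 L

(a) Volume: 951 m³ = 951,000 L.
(a) Alkalinity to add: (98 − 40) = 58 mg/L as CaCO₃ × 951,000 L = 55,160 g as CaCO₃.
(a) Equivalents: 55,160 g ÷ 50 g/eq = 1103 eq.
(a) Each mole of Na₂CO₃ supplies 2 eq, so 1103 / 2 = 551.6 mol.
(a) Mass: 551.6 mol × 106 g/mol = 58,470 g.

(b) Volume: 138,000 US gal × 3.785 L/gal = 522,330 L.
(b) Chlorine deficit: 7.7 − 0.5 = 7.2 ppm = 7.2 mg/L as Cl₂.
(b) Cl₂ equivalent needed: 7.2 mg/L × 522,330 L = 3,761,000 mg = 3761 g.
(b) Product at 9.4% available chlorine: 3761 / 0.094 = 40,010 g.
(b) Volume at density 1.11 g/mL: 40,010 g ÷ 1.11 g/mL = 36,040 mL.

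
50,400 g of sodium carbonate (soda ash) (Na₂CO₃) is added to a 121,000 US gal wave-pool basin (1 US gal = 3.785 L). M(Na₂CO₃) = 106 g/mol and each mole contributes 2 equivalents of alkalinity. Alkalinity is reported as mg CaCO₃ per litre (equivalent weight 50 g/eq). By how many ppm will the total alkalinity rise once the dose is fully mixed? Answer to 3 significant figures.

Volume: 121,000 US gal × 3.785 L/gal = 457,985 L.
Moles of Na₂CO₃: 50,400 g ÷ 106 g/mol = 475.5 mol → 950.9 eq of alkalinity.
As CaCO₃: 950.9 eq × 50 g/eq = 47,550 g.
Rise: 47,550 g / 457,985 L × 1000 = 103.8 mg/L.

104 ppm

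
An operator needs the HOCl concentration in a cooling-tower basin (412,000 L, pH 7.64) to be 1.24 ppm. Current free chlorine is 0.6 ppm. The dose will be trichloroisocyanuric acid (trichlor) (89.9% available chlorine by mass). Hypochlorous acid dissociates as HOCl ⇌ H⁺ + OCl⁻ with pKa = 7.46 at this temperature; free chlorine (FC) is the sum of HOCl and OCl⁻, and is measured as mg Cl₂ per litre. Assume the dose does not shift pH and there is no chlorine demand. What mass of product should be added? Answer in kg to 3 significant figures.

[OCl⁻]/[HOCl] = 10^(pH − pKa) = 10^(7.64 − 7.46) = 1.514; fraction as HOCl = 1/(1 + 1.514) = 0.3978.
Free chlorine required for 1.24 ppm HOCl: 1.24 / 0.3978 = 3.117 ppm.
FC to add: 3.117 − 0.6 = 2.517 mg/L as Cl₂.
Cl₂ equivalent: 2.517 mg/L × 412,000 L = 1037 g.
Product at 89.9% available Cl: 1037 / 0.899 = 1153 g.

1.15 kg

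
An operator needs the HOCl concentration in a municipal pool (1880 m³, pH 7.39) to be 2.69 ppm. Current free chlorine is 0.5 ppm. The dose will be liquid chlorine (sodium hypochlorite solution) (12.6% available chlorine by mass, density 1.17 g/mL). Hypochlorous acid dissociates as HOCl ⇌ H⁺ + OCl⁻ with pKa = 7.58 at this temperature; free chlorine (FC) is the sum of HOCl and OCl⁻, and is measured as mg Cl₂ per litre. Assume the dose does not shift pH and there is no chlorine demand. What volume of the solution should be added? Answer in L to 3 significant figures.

Volume: 1880 m³ = 1,880,000 L.
[OCl⁻]/[HOCl] = 10^(pH − pKa) = 10^(7.39 − 7.58) = 0.6457; fraction as HOCl = 1/(1 + 0.6457) = 0.6077.
Free chlorine required for 2.69 ppm HOCl: 2.69 / 0.6077 = 4.427 ppm.
FC to add: 4.427 − 0.5 = 3.927 mg/L as Cl₂.
Cl₂ equivalent: 3.927 mg/L × 1,880,000 L = 7382 g.
Product at 12.6% available Cl: 7382 / 0.126 = 58,590 g.
Volume: 58,590 g ÷ 1.17 g/mL = 50,080 mL.

50.1 L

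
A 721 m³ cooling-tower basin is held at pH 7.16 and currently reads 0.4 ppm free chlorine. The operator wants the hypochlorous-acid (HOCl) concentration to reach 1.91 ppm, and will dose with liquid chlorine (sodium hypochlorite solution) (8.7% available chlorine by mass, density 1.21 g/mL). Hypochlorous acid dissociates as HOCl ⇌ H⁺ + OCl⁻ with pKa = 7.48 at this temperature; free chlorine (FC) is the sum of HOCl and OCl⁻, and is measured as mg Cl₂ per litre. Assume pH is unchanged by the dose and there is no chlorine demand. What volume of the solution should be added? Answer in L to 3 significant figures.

Volume: 721 m³ = 721,000 L.
[OCl⁻]/[HOCl] = 10^(pH − pKa) = 10^(7.16 − 7.48) = 0.4786; fraction as HOCl = 1/(1 + 0.4786) = 0.6763.
Free chlorine required for 1.91 ppm HOCl: 1.91 / 0.6763 = 2.824 ppm.
FC to add: 2.824 − 0.4 = 2.424 mg/L as Cl₂.
Cl₂ equivalent: 2.424 mg/L × 721,000 L = 1748 g.
Product at 8.7% available Cl: 1748 / 0.087 = 20,090 g.
Volume: 20,090 g ÷ 1.21 g/mL = 16,600 mL.

16.6 L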